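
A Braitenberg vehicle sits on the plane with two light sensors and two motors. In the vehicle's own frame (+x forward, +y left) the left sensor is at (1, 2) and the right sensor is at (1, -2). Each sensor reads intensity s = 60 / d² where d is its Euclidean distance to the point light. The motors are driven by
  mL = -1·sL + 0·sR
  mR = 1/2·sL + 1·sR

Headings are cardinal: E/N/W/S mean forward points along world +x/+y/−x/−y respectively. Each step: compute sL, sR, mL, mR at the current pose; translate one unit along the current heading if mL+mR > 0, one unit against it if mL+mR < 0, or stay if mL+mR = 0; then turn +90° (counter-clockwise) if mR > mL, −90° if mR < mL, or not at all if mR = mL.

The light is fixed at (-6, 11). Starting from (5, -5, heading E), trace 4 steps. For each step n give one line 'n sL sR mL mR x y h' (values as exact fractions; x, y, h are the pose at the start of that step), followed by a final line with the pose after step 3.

0 3/17 5/39 -3/17 287/1326 5 -5 E
1 12/65 60/421 -12/65 6426/27365 6 -5 N
2 6/41 6/29 -6/41 333/1189 6 -4 W
3 12/85 60/337 -12/85 7122/28645 5 -4 S
final 5 -5 E

n=0: pose=(5,-5,E); sL=3/17, sR=5/39; mL=-3/17, mR=287/1326; mL+mR=53/1326 → advance +1; mR−mL=521/1326 → turn +1·90°
n=1: pose=(6,-5,N); sL=12/65, sR=60/421; mL=-12/65, mR=6426/27365; mL+mR=1374/27365 → advance +1; mR−mL=11478/27365 → turn +1·90°
n=2: pose=(6,-4,W); sL=6/41, sR=6/29; mL=-6/41, mR=333/1189; mL+mR=159/1189 → advance +1; mR−mL=507/1189 → turn +1·90°
n=3: pose=(5,-4,S); sL=12/85, sR=60/337; mL=-12/85, mR=7122/28645; mL+mR=3078/28645 → advance +1; mR−mL=11166/28645 → turn +1·90°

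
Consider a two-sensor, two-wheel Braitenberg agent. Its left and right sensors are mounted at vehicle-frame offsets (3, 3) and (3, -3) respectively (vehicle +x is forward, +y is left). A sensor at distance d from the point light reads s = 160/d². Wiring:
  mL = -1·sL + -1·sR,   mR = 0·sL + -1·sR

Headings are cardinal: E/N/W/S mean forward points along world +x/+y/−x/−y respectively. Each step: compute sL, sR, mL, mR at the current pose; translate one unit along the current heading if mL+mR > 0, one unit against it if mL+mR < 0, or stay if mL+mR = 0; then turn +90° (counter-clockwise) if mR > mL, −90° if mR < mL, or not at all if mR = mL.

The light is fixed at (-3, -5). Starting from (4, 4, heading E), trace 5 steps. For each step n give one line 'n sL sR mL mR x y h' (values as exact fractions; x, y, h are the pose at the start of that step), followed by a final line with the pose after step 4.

n=0: pose=(4,4,E); sL=40/61, sR=20/17; mL=-1900/1037, mR=-20/17; mL+mR=-3120/1037 → advance -1; mR−mL=40/61 → turn +1·90°
n=1: pose=(3,4,N); sL=160/153, sR=32/45; mL=-448/255, mR=-32/45; mL+mR=-1888/765 → advance -1; mR−mL=160/153 → turn +1·90°
n=2: pose=(3,3,W); sL=80/17, sR=16/13; mL=-1312/221, mR=-16/13; mL+mR=-1584/221 → advance -1; mR−mL=80/17 → turn +1·90°
n=3: pose=(4,3,S); sL=32/25, sR=160/41; mL=-5312/1025, mR=-160/41; mL+mR=-9312/1025 → advance -1; mR−mL=32/25 → turn +1·90°
n=4: pose=(4,4,E); sL=40/61, sR=20/17; mL=-1900/1037, mR=-20/17; mL+mR=-3120/1037 → advance -1; mR−mL=40/61 → turn +1·90°

0 40/61 20/17 -1900/1037 -20/17 4 4 E
1 160/153 32/45 -448/255 -32/45 3 4 N
2 80/17 16/13 -1312/221 -16/13 3 3 W
3 32/25 160/41 -5312/1025 -160/41 4 3 S
4 40/61 20/17 -1900/1037 -20/17 4 4 E
final 3 4 N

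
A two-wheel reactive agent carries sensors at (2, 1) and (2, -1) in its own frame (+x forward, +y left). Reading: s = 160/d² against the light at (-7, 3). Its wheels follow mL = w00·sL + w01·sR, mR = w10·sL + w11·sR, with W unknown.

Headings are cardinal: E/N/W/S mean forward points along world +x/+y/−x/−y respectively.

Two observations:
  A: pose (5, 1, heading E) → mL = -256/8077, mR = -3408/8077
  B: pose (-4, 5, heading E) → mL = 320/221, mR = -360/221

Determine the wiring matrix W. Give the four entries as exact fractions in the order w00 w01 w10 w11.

obs A: pose=(5,1,E) → sL=160/197, sR=32/41, mL=-256/8077, mR=-3408/8077
obs B: pose=(-4,5,E) → sL=80/17, sR=80/13, mL=320/221, mR=-360/221
sensor matrix S = [[160/197, 32/41], [80/17, 80/13]]; det S = 2365440/1785017
solve [mL_A; mL_B] = S·[w00; w01] and [mR_A; mR_B] = S·[w10; w11]:
  w00 = -1, w01 = 1, w10 = -1, w11 = 1/2

-1 1 -1 1/2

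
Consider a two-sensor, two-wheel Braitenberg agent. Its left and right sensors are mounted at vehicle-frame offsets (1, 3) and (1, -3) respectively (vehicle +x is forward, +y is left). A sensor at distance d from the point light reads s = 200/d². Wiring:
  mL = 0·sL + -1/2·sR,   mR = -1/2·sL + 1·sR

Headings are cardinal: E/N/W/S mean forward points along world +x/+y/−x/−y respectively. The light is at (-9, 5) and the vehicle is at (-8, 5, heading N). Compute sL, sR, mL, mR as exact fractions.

40 200/17 -100/17 -140/17

left sensor world pos  = (-11, 6); dL² = 5
right sensor world pos = (-5, 6); dR² = 17
sL = 200/5 = 40
sR = 200/17 = 200/17
mL = 0·sL + -1/2·sR = -100/17
mR = -1/2·sL + 1·sR = -140/17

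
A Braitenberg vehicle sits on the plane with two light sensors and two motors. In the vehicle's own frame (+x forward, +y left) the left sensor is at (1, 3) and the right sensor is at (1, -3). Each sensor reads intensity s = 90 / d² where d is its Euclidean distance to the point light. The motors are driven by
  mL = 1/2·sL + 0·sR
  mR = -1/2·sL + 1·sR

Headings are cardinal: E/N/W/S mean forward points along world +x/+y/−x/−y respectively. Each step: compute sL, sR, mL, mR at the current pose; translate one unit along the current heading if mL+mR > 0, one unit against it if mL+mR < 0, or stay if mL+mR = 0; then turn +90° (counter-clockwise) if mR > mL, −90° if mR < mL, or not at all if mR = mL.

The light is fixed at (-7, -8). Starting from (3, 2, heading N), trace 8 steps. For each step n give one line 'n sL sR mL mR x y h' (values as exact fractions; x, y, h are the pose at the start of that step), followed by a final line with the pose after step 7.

0 9/17 9/29 9/34 45/986 3 2 N
1 90/317 18/37 45/317 4041/11729 3 3 E
2 45/104 9/34 45/208 171/3536 4 3 N
3 10/41 2/5 5/41 57/205 4 4 E
4 9/25 45/197 9/50 477/9850 5 4 N
5 18/85 90/269 9/85 5229/22865 5 5 E
6 45/148 45/226 45/296 1575/33448 6 5 N
7 18/97 90/317 9/97 5877/30749 6 6 E
final 7 6 N

n=0: pose=(3,2,N); sL=9/17, sR=9/29; mL=9/34, mR=45/986; mL+mR=9/29 → advance +1; mR−mL=-108/493 → turn -1·90°
n=1: pose=(3,3,E); sL=90/317, sR=18/37; mL=45/317, mR=4041/11729; mL+mR=18/37 → advance +1; mR−mL=2376/11729 → turn +1·90°
n=2: pose=(4,3,N); sL=45/104, sR=9/34; mL=45/208, mR=171/3536; mL+mR=9/34 → advance +1; mR−mL=-297/1768 → turn -1·90°
n=3: pose=(4,4,E); sL=10/41, sR=2/5; mL=5/41, mR=57/205; mL+mR=2/5 → advance +1; mR−mL=32/205 → turn +1·90°
n=4: pose=(5,4,N); sL=9/25, sR=45/197; mL=9/50, mR=477/9850; mL+mR=45/197 → advance +1; mR−mL=-648/4925 → turn -1·90°
n=5: pose=(5,5,E); sL=18/85, sR=90/269; mL=9/85, mR=5229/22865; mL+mR=90/269 → advance +1; mR−mL=2808/22865 → turn +1·90°
n=6: pose=(6,5,N); sL=45/148, sR=45/226; mL=45/296, mR=1575/33448; mL+mR=45/226 → advance +1; mR−mL=-1755/16724 → turn -1·90°
n=7: pose=(6,6,E); sL=18/97, sR=90/317; mL=9/97, mR=5877/30749; mL+mR=90/317 → advance +1; mR−mL=3024/30749 → turn +1·90°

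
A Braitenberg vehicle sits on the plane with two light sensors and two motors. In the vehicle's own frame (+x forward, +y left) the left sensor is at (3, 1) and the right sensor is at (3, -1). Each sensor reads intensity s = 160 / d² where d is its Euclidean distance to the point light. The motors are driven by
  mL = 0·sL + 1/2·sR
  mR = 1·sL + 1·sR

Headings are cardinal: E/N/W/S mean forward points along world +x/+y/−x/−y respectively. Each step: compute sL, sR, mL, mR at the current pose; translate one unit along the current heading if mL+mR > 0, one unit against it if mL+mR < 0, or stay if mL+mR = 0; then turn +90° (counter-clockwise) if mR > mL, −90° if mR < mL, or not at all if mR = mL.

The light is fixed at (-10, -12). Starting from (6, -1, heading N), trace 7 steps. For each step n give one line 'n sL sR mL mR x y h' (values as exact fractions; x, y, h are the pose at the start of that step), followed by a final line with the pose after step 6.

0 160/421 32/97 16/97 28992/40837 6 -1 N
1 16/29 80/169 40/169 5024/4901 6 0 W
2 160/337 160/277 80/277 98240/93349 5 0 S
3 40/117 20/53 10/53 4460/6201 5 -1 E
4 160/421 32/97 16/97 28992/40837 6 -1 N
5 16/29 80/169 40/169 5024/4901 6 0 W
6 160/337 160/277 80/277 98240/93349 5 0 S
final 5 -1 E

n=0: pose=(6,-1,N); sL=160/421, sR=32/97; mL=16/97, mR=28992/40837; mL+mR=35728/40837 → advance +1; mR−mL=22256/40837 → turn +1·90°
n=1: pose=(6,0,W); sL=16/29, sR=80/169; mL=40/169, mR=5024/4901; mL+mR=6184/4901 → advance +1; mR−mL=3864/4901 → turn +1·90°
n=2: pose=(5,0,S); sL=160/337, sR=160/277; mL=80/277, mR=98240/93349; mL+mR=125200/93349 → advance +1; mR−mL=71280/93349 → turn +1·90°
n=3: pose=(5,-1,E); sL=40/117, sR=20/53; mL=10/53, mR=4460/6201; mL+mR=5630/6201 → advance +1; mR−mL=3290/6201 → turn +1·90°
n=4: pose=(6,-1,N); sL=160/421, sR=32/97; mL=16/97, mR=28992/40837; mL+mR=35728/40837 → advance +1; mR−mL=22256/40837 → turn +1·90°
n=5: pose=(6,0,W); sL=16/29, sR=80/169; mL=40/169, mR=5024/4901; mL+mR=6184/4901 → advance +1; mR−mL=3864/4901 → turn +1·90°
n=6: pose=(5,0,S); sL=160/337, sR=160/277; mL=80/277, mR=98240/93349; mL+mR=125200/93349 → advance +1; mR−mL=71280/93349 → turn +1·90°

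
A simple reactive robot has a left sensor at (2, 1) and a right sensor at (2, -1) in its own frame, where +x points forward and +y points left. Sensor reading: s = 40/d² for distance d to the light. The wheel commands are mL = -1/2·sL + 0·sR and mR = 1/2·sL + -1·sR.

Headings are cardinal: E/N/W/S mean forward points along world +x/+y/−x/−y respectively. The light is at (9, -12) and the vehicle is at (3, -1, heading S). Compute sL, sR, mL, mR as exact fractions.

left sensor world pos  = (4, -3); dL² = 106
right sensor world pos = (2, -3); dR² = 130
sL = 40/106 = 20/53
sR = 40/130 = 4/13
mL = -1/2·sL + 0·sR = -10/53
mR = 1/2·sL + -1·sR = -82/689

20/53 4/13 -10/53 -82/689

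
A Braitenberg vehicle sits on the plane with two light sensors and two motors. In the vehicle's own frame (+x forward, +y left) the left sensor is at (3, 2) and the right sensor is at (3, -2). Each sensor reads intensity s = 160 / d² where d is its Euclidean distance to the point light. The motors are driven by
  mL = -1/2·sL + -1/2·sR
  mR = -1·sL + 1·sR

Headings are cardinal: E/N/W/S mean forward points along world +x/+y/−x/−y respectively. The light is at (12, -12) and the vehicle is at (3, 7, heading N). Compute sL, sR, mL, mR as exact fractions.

32/121 160/533 -18208/64493 2304/64493

left sensor world pos  = (1, 10); dL² = 605
right sensor world pos = (5, 10); dR² = 533
sL = 160/605 = 32/121
sR = 160/533 = 160/533
mL = -1/2·sL + -1/2·sR = -18208/64493
mR = -1·sL + 1·sR = 2304/64493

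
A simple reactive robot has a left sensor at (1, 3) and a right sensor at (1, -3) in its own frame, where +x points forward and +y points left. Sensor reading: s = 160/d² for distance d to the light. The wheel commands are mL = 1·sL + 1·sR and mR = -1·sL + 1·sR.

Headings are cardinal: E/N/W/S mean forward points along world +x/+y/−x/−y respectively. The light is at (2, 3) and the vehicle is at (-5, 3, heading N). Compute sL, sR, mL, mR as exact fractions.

160/101 160/17 18880/1717 13440/1717

left sensor world pos  = (-8, 4); dL² = 101
right sensor world pos = (-2, 4); dR² = 17
sL = 160/101 = 160/101
sR = 160/17 = 160/17
mL = 1·sL + 1·sR = 18880/1717
mR = -1·sL + 1·sR = 13440/1717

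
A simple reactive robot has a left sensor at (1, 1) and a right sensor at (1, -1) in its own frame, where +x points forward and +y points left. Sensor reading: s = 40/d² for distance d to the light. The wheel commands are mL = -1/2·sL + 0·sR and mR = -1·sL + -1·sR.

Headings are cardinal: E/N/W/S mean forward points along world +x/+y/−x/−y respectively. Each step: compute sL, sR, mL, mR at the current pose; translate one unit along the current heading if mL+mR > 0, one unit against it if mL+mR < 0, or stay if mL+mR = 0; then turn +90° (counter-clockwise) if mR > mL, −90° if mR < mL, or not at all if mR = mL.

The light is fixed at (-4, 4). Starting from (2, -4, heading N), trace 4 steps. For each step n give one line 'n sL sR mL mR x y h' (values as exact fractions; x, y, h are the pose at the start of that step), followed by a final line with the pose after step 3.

n=0: pose=(2,-4,N); sL=20/37, sR=20/49; mL=-10/37, mR=-1720/1813; mL+mR=-2210/1813 → advance -1; mR−mL=-1230/1813 → turn -1·90°
n=1: pose=(2,-5,E); sL=40/113, sR=40/149; mL=-20/113, mR=-10480/16837; mL+mR=-13460/16837 → advance -1; mR−mL=-7500/16837 → turn -1·90°
n=2: pose=(1,-5,S); sL=5/17, sR=10/29; mL=-5/34, mR=-315/493; mL+mR=-775/986 → advance -1; mR−mL=-485/986 → turn -1·90°
n=3: pose=(1,-4,W); sL=40/97, sR=8/13; mL=-20/97, mR=-1296/1261; mL+mR=-1556/1261 → advance -1; mR−mL=-1036/1261 → turn -1·90°

0 20/37 20/49 -10/37 -1720/1813 2 -4 N
1 40/113 40/149 -20/113 -10480/16837 2 -5 E
2 5/17 10/29 -5/34 -315/493 1 -5 S
3 40/97 8/13 -20/97 -1296/1261 1 -4 W
final 2 -4 N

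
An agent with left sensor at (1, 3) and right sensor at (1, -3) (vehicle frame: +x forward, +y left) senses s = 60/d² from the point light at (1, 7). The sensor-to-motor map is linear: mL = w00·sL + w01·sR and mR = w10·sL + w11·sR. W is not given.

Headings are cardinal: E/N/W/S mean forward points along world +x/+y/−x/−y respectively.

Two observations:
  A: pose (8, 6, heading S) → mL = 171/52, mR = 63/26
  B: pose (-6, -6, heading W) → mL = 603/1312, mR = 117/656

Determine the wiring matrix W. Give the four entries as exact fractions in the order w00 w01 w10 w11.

1/2 1 -1 1

obs A: pose=(8,6,S) → sL=15/26, sR=3, mL=171/52, mR=63/26
obs B: pose=(-6,-6,W) → sL=3/16, sR=15/41, mL=603/1312, mR=117/656
sensor matrix S = [[15/26, 3], [3/16, 15/41]]; det S = -2997/8528
solve [mL_A; mL_B] = S·[w00; w01] and [mR_A; mR_B] = S·[w10; w11]:
  w00 = 1/2, w01 = 1, w10 = -1, w11 = 1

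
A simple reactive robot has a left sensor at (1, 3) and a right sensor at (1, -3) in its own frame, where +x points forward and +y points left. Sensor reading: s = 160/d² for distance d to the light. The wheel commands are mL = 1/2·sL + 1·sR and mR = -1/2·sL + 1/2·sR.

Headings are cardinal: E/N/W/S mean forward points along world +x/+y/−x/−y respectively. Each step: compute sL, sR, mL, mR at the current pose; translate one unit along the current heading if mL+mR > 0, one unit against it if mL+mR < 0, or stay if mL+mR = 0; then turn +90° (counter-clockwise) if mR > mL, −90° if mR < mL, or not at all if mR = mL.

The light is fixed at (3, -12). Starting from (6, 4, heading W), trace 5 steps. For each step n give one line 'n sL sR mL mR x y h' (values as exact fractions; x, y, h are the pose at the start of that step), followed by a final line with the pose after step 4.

n=0: pose=(6,4,W); sL=160/173, sR=32/73; mL=11376/12629, mR=-3072/12629; mL+mR=48/73 → advance +1; mR−mL=-14448/12629 → turn -1·90°
n=1: pose=(5,4,N); sL=16/29, sR=80/157; mL=3576/4553, mR=-96/4553; mL+mR=120/157 → advance +1; mR−mL=-3672/4553 → turn -1·90°
n=2: pose=(5,5,E); sL=160/409, sR=32/41; mL=16368/16769, mR=3264/16769; mL+mR=48/41 → advance +1; mR−mL=-13104/16769 → turn -1·90°
n=3: pose=(6,5,S); sL=40/73, sR=5/8; mL=525/584, mR=45/1168; mL+mR=15/16 → advance +1; mR−mL=-1005/1168 → turn -1·90°
n=4: pose=(6,4,W); sL=160/173, sR=32/73; mL=11376/12629, mR=-3072/12629; mL+mR=48/73 → advance +1; mR−mL=-14448/12629 → turn -1·90°

0 160/173 32/73 11376/12629 -3072/12629 6 4 W
1 16/29 80/157 3576/4553 -96/4553 5 4 N
2 160/409 32/41 16368/16769 3264/16769 5 5 E
3 40/73 5/8 525/584 45/1168 6 5 S
4 160/173 32/73 11376/12629 -3072/12629 6 4 W
final 5 4 N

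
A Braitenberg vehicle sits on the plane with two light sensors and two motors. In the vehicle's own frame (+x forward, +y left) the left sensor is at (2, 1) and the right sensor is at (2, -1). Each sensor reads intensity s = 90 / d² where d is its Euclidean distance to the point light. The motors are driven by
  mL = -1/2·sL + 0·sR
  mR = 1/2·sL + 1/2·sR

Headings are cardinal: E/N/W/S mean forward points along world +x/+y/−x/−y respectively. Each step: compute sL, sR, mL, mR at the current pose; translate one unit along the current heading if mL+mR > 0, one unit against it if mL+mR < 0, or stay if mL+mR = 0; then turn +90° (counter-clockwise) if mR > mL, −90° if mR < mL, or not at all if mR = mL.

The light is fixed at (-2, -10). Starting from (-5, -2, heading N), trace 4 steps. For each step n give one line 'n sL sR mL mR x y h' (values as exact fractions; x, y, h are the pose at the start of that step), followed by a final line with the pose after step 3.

n=0: pose=(-5,-2,N); sL=45/58, sR=45/52; mL=-45/116, mR=2475/3016; mL+mR=45/104 → advance +1; mR−mL=3645/3016 → turn +1·90°
n=1: pose=(-5,-1,W); sL=90/89, sR=18/25; mL=-45/89, mR=1926/2225; mL+mR=9/25 → advance +1; mR−mL=3051/2225 → turn +1·90°
n=2: pose=(-6,-1,S); sL=45/29, sR=45/37; mL=-45/58, mR=1485/1073; mL+mR=45/74 → advance +1; mR−mL=4635/2146 → turn +1·90°
n=3: pose=(-6,-2,E); sL=18/17, sR=90/53; mL=-9/17, mR=1242/901; mL+mR=45/53 → advance +1; mR−mL=1719/901 → turn +1·90°

0 45/58 45/52 -45/116 2475/3016 -5 -2 N
1 90/89 18/25 -45/89 1926/2225 -5 -1 W
2 45/29 45/37 -45/58 1485/1073 -6 -1 S
3 18/17 90/53 -9/17 1242/901 -6 -2 E
final -5 -2 N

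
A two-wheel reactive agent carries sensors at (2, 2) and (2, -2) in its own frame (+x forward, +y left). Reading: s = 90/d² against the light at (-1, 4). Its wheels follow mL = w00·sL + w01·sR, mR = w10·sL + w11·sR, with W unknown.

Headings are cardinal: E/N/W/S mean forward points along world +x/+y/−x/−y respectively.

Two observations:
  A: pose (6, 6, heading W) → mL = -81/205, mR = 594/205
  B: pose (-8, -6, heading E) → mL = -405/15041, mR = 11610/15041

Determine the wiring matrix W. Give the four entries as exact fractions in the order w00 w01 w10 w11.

obs A: pose=(6,6,W) → sL=18/5, sR=90/41, mL=-81/205, mR=594/205
obs B: pose=(-8,-6,E) → sL=90/89, sR=90/169, mL=-405/15041, mR=11610/15041
sensor matrix S = [[18/5, 90/41], [90/89, 90/169]]; det S = -186624/616681
solve [mL_A; mL_B] = S·[w00; w01] and [mR_A; mR_B] = S·[w10; w11]:
  w00 = 1/2, w01 = -1, w10 = 1/2, w11 = 1/2

1/2 -1 1/2 1/2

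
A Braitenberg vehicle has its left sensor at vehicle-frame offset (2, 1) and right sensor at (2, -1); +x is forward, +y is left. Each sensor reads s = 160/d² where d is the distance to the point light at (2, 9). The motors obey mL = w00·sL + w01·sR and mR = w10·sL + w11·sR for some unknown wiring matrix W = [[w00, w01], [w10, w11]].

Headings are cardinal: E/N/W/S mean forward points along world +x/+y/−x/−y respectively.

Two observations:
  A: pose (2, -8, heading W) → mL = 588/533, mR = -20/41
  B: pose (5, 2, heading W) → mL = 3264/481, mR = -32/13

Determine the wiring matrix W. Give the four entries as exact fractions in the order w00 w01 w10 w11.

1 1 -1 0

obs A: pose=(2,-8,W) → sL=20/41, sR=8/13, mL=588/533, mR=-20/41
obs B: pose=(5,2,W) → sL=32/13, sR=160/37, mL=3264/481, mR=-32/13
sensor matrix S = [[20/41, 8/13], [32/13, 160/37]]; det S = 152448/256373
solve [mL_A; mL_B] = S·[w00; w01] and [mR_A; mR_B] = S·[w10; w11]:
  w00 = 1, w01 = 1, w10 = -1, w11 = 0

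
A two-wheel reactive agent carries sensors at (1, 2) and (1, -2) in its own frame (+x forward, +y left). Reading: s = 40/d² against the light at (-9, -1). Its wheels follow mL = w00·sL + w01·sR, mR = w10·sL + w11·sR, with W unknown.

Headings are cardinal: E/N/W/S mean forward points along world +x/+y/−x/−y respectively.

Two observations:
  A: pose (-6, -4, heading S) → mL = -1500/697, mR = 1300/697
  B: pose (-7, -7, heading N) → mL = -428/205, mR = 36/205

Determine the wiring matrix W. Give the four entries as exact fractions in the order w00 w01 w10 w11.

obs A: pose=(-6,-4,S) → sL=40/41, sR=40/17, mL=-1500/697, mR=1300/697
obs B: pose=(-7,-7,N) → sL=8/5, sR=40/41, mL=-428/205, mR=36/205
sensor matrix S = [[40/41, 40/17], [8/5, 40/41]]; det S = -80384/28577
solve [mL_A; mL_B] = S·[w00; w01] and [mR_A; mR_B] = S·[w10; w11]:
  w00 = -1, w01 = -1/2, w10 = -1/2, w11 = 1

-1 -1/2 -1/2 1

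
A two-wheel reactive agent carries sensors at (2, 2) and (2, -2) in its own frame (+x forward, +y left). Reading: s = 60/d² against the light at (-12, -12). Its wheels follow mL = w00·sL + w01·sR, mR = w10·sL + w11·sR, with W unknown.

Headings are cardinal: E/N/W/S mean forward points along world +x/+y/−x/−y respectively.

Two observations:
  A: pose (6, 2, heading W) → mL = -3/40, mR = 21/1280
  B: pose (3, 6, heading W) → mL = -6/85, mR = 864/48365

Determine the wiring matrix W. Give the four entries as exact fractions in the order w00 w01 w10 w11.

-1/2 0 1/2 -1/2

obs A: pose=(6,2,W) → sL=3/20, sR=15/128, mL=-3/40, mR=21/1280
obs B: pose=(3,6,W) → sL=12/85, sR=60/569, mL=-6/85, mR=864/48365
sensor matrix S = [[3/20, 15/128], [12/85, 60/569]]; det S = -225/309536
solve [mL_A; mL_B] = S·[w00; w01] and [mR_A; mR_B] = S·[w10; w11]:
  w00 = -1/2, w01 = 0, w10 = 1/2, w11 = -1/2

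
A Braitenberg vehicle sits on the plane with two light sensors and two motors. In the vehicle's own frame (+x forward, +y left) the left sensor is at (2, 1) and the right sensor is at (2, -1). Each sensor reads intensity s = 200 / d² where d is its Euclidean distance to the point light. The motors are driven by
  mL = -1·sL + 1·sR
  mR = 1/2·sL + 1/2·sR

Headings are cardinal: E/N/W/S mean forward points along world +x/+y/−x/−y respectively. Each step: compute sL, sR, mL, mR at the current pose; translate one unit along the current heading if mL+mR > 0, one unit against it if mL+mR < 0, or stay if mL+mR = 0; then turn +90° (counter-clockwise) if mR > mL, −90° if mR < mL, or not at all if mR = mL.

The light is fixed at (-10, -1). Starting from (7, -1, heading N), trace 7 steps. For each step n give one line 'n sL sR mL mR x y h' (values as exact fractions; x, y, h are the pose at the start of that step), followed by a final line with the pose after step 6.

0 10/13 25/41 -85/533 735/1066 7 -1 N
1 8/9 200/229 -32/2061 1816/2061 7 0 W
2 20/29 100/113 640/3277 2580/3277 6 0 S
3 8/13 8/13 0 8/13 6 -1 E
4 10/13 25/41 -85/533 735/1066 7 -1 N
5 8/9 200/229 -32/2061 1816/2061 7 0 W
6 20/29 100/113 640/3277 2580/3277 6 0 S
final 6 -1 E

n=0: pose=(7,-1,N); sL=10/13, sR=25/41; mL=-85/533, mR=735/1066; mL+mR=565/1066 → advance +1; mR−mL=905/1066 → turn +1·90°
n=1: pose=(7,0,W); sL=8/9, sR=200/229; mL=-32/2061, mR=1816/2061; mL+mR=1784/2061 → advance +1; mR−mL=616/687 → turn +1·90°
n=2: pose=(6,0,S); sL=20/29, sR=100/113; mL=640/3277, mR=2580/3277; mL+mR=3220/3277 → advance +1; mR−mL=1940/3277 → turn +1·90°
n=3: pose=(6,-1,E); sL=8/13, sR=8/13; mL=0, mR=8/13; mL+mR=8/13 → advance +1; mR−mL=8/13 → turn +1·90°
n=4: pose=(7,-1,N); sL=10/13, sR=25/41; mL=-85/533, mR=735/1066; mL+mR=565/1066 → advance +1; mR−mL=905/1066 → turn +1·90°
n=5: pose=(7,0,W); sL=8/9, sR=200/229; mL=-32/2061, mR=1816/2061; mL+mR=1784/2061 → advance +1; mR−mL=616/687 → turn +1·90°
n=6: pose=(6,0,S); sL=20/29, sR=100/113; mL=640/3277, mR=2580/3277; mL+mR=3220/3277 → advance +1; mR−mL=1940/3277 → turn +1·90°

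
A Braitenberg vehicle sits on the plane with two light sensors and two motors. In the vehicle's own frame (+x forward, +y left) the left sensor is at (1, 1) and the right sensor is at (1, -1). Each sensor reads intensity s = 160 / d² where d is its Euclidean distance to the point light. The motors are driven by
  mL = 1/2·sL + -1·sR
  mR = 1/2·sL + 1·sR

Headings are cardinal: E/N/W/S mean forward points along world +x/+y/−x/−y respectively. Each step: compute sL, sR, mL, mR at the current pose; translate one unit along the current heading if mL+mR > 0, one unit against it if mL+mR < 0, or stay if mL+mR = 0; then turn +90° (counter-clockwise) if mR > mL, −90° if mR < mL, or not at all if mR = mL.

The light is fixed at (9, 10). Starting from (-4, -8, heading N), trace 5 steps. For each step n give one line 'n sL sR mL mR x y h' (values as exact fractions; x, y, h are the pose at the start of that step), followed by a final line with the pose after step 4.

0 32/97 160/433 -8592/42001 22448/42001 -4 -8 N
1 4/13 40/113 -294/1469 746/1469 -4 -7 W
2 160/493 160/549 -34960/270657 122800/270657 -5 -7 S
3 80/229 16/53 -1544/12137 5784/12137 -5 -8 E
4 32/97 160/433 -8592/42001 22448/42001 -4 -8 N
final -4 -7 W

n=0: pose=(-4,-8,N); sL=32/97, sR=160/433; mL=-8592/42001, mR=22448/42001; mL+mR=32/97 → advance +1; mR−mL=320/433 → turn +1·90°
n=1: pose=(-4,-7,W); sL=4/13, sR=40/113; mL=-294/1469, mR=746/1469; mL+mR=4/13 → advance +1; mR−mL=80/113 → turn +1·90°
n=2: pose=(-5,-7,S); sL=160/493, sR=160/549; mL=-34960/270657, mR=122800/270657; mL+mR=160/493 → advance +1; mR−mL=320/549 → turn +1·90°
n=3: pose=(-5,-8,E); sL=80/229, sR=16/53; mL=-1544/12137, mR=5784/12137; mL+mR=80/229 → advance +1; mR−mL=32/53 → turn +1·90°
n=4: pose=(-4,-8,N); sL=32/97, sR=160/433; mL=-8592/42001, mR=22448/42001; mL+mR=32/97 → advance +1; mR−mL=320/433 → turn +1·90°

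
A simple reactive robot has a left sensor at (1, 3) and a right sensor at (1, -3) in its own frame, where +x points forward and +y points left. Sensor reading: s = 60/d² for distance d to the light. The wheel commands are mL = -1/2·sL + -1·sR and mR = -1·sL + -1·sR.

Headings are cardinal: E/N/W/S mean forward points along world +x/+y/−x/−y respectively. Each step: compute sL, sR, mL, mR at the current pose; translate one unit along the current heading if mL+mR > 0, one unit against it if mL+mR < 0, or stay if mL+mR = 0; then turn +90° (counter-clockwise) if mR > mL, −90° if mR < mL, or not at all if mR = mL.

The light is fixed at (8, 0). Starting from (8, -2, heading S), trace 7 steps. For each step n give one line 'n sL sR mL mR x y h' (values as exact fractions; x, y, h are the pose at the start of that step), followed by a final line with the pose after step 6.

0 10/3 10/3 -5 -20/3 8 -2 S
1 60/17 12 -234/17 -264/17 8 -1 W
2 15 15/4 -45/4 -75/4 9 -1 N
3 12 60/29 -234/29 -408/29 9 -2 E
4 10/3 10/3 -5 -20/3 8 -2 S
5 60/17 12 -234/17 -264/17 8 -1 W
6 15 15/4 -45/4 -75/4 9 -1 N
final 9 -2 E

n=0: pose=(8,-2,S); sL=10/3, sR=10/3; mL=-5, mR=-20/3; mL+mR=-35/3 → advance -1; mR−mL=-5/3 → turn -1·90°
n=1: pose=(8,-1,W); sL=60/17, sR=12; mL=-234/17, mR=-264/17; mL+mR=-498/17 → advance -1; mR−mL=-30/17 → turn -1·90°
n=2: pose=(9,-1,N); sL=15, sR=15/4; mL=-45/4, mR=-75/4; mL+mR=-30 → advance -1; mR−mL=-15/2 → turn -1·90°
n=3: pose=(9,-2,E); sL=12, sR=60/29; mL=-234/29, mR=-408/29; mL+mR=-642/29 → advance -1; mR−mL=-6 → turn -1·90°
n=4: pose=(8,-2,S); sL=10/3, sR=10/3; mL=-5, mR=-20/3; mL+mR=-35/3 → advance -1; mR−mL=-5/3 → turn -1·90°
n=5: pose=(8,-1,W); sL=60/17, sR=12; mL=-234/17, mR=-264/17; mL+mR=-498/17 → advance -1; mR−mL=-30/17 → turn -1·90°
n=6: pose=(9,-1,N); sL=15, sR=15/4; mL=-45/4, mR=-75/4; mL+mR=-30 → advance -1; mR−mL=-15/2 → turn -1·90°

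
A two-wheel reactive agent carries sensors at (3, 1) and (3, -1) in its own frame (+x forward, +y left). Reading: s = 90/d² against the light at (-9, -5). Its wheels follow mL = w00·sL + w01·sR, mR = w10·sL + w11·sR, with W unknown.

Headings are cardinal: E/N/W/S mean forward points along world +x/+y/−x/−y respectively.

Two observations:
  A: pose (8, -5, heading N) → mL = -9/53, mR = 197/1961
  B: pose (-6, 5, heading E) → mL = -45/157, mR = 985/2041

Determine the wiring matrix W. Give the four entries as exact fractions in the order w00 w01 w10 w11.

-1/2 0 -1/2 1

obs A: pose=(8,-5,N) → sL=18/53, sR=10/37, mL=-9/53, mR=197/1961
obs B: pose=(-6,5,E) → sL=90/157, sR=10/13, mL=-45/157, mR=985/2041
sensor matrix S = [[18/53, 10/37], [90/157, 10/13]]; det S = 425520/4002401
solve [mL_A; mL_B] = S·[w00; w01] and [mR_A; mR_B] = S·[w10; w11]:
  w00 = -1/2, w01 = 0, w10 = -1/2, w11 = 1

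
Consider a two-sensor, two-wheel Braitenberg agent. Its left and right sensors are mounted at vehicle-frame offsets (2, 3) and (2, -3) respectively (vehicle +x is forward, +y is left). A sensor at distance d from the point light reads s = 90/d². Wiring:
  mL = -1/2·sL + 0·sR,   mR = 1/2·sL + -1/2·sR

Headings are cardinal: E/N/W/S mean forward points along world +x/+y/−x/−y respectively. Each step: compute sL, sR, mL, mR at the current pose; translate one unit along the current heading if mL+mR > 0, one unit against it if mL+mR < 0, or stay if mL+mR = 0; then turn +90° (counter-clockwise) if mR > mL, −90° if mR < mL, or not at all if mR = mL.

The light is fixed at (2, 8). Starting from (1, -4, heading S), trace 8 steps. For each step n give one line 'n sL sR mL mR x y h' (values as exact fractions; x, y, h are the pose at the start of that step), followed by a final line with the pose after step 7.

0 9/20 45/106 -9/40 27/2120 1 -4 S
1 18/13 90/197 -9/13 1188/2561 1 -3 E
2 45/53 45/41 -45/106 -270/2173 0 -3 N
3 90/241 90/97 -45/241 -6480/23377 0 -4 W
4 45/58 45/52 -45/116 -135/3016 1 -4 N
5 18/53 90/109 -9/53 -1404/5777 1 -5 W
6 9/13 9/13 -9/26 0 2 -5 N
7 90/293 18/25 -45/293 -1512/7325 2 -6 W
final 3 -6 N

n=0: pose=(1,-4,S); sL=9/20, sR=45/106; mL=-9/40, mR=27/2120; mL+mR=-45/212 → advance -1; mR−mL=63/265 → turn +1·90°
n=1: pose=(1,-3,E); sL=18/13, sR=90/197; mL=-9/13, mR=1188/2561; mL+mR=-45/197 → advance -1; mR−mL=2961/2561 → turn +1·90°
n=2: pose=(0,-3,N); sL=45/53, sR=45/41; mL=-45/106, mR=-270/2173; mL+mR=-45/82 → advance -1; mR−mL=1305/4346 → turn +1·90°
n=3: pose=(0,-4,W); sL=90/241, sR=90/97; mL=-45/241, mR=-6480/23377; mL+mR=-45/97 → advance -1; mR−mL=-2115/23377 → turn -1·90°
n=4: pose=(1,-4,N); sL=45/58, sR=45/52; mL=-45/116, mR=-135/3016; mL+mR=-45/104 → advance -1; mR−mL=1035/3016 → turn +1·90°
n=5: pose=(1,-5,W); sL=18/53, sR=90/109; mL=-9/53, mR=-1404/5777; mL+mR=-45/109 → advance -1; mR−mL=-423/5777 → turn -1·90°
n=6: pose=(2,-5,N); sL=9/13, sR=9/13; mL=-9/26, mR=0; mL+mR=-9/26 → advance -1; mR−mL=9/26 → turn +1·90°
n=7: pose=(2,-6,W); sL=90/293, sR=18/25; mL=-45/293, mR=-1512/7325; mL+mR=-9/25 → advance -1; mR−mL=-387/7325 → turn -1·90°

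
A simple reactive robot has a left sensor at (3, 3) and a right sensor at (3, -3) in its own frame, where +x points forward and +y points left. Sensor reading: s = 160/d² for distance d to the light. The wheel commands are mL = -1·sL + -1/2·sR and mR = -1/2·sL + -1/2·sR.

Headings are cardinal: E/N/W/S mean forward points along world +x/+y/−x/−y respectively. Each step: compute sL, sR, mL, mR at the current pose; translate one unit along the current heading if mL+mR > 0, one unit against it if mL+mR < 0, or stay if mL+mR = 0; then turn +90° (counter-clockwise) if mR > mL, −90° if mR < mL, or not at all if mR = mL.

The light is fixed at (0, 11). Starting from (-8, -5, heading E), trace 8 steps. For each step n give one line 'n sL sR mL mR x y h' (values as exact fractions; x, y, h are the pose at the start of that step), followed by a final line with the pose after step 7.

n=0: pose=(-8,-5,E); sL=80/97, sR=80/193; mL=-19320/18721, mR=-11600/18721; mL+mR=-30920/18721 → advance -1; mR−mL=40/97 → turn +1·90°
n=1: pose=(-9,-5,N); sL=160/313, sR=32/41; mL=-11568/12833, mR=-8288/12833; mL+mR=-19856/12833 → advance -1; mR−mL=80/313 → turn +1·90°
n=2: pose=(-9,-6,W); sL=5/17, sR=8/17; mL=-9/17, mR=-13/34; mL+mR=-31/34 → advance -1; mR−mL=5/34 → turn +1·90°
n=3: pose=(-8,-6,S); sL=32/85, sR=160/521; mL=-23472/44285, mR=-15136/44285; mL+mR=-38608/44285 → advance -1; mR−mL=16/85 → turn +1·90°
n=4: pose=(-8,-5,E); sL=80/97, sR=80/193; mL=-19320/18721, mR=-11600/18721; mL+mR=-30920/18721 → advance -1; mR−mL=40/97 → turn +1·90°
n=5: pose=(-9,-5,N); sL=160/313, sR=32/41; mL=-11568/12833, mR=-8288/12833; mL+mR=-19856/12833 → advance -1; mR−mL=80/313 → turn +1·90°
n=6: pose=(-9,-6,W); sL=5/17, sR=8/17; mL=-9/17, mR=-13/34; mL+mR=-31/34 → advance -1; mR−mL=5/34 → turn +1·90°
n=7: pose=(-8,-6,S); sL=32/85, sR=160/521; mL=-23472/44285, mR=-15136/44285; mL+mR=-38608/44285 → advance -1; mR−mL=16/85 → turn +1·90°

0 80/97 80/193 -19320/18721 -11600/18721 -8 -5 E
1 160/313 32/41 -11568/12833 -8288/12833 -9 -5 N
2 5/17 8/17 -9/17 -13/34 -9 -6 W
3 32/85 160/521 -23472/44285 -15136/44285 -8 -6 S
4 80/97 80/193 -19320/18721 -11600/18721 -8 -5 E
5 160/313 32/41 -11568/12833 -8288/12833 -9 -5 N
6 5/17 8/17 -9/17 -13/34 -9 -6 W
7 32/85 160/521 -23472/44285 -15136/44285 -8 -6 S
final -8 -5 E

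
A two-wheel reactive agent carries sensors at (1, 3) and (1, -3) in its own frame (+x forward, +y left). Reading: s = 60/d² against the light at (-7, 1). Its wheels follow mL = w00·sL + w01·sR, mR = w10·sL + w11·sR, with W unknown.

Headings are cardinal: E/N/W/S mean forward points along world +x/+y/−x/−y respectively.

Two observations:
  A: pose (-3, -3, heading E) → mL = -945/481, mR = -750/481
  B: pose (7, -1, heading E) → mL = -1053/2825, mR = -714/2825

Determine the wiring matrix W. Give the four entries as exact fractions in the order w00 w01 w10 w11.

obs A: pose=(-3,-3,E) → sL=30/13, sR=30/37, mL=-945/481, mR=-750/481
obs B: pose=(7,-1,E) → sL=30/113, sR=6/25, mL=-1053/2825, mR=-714/2825
sensor matrix S = [[30/13, 30/37], [30/113, 6/25]]; det S = 92016/271765
solve [mL_A; mL_B] = S·[w00; w01] and [mR_A; mR_B] = S·[w10; w11]:
  w00 = -1/2, w01 = -1, w10 = -1/2, w11 = -1/2

-1/2 -1 -1/2 -1/2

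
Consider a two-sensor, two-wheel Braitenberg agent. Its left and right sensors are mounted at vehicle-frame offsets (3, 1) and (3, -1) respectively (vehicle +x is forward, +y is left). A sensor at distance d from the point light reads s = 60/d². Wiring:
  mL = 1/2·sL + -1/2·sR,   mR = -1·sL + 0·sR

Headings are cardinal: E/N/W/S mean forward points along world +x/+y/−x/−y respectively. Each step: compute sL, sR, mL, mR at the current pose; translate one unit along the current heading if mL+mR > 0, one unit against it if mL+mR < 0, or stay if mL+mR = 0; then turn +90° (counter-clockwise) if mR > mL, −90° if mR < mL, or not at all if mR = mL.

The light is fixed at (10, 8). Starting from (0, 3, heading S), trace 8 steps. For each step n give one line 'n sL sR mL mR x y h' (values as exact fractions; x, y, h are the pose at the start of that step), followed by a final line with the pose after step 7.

n=0: pose=(0,3,S); sL=12/29, sR=12/37; mL=48/1073, mR=-12/29; mL+mR=-396/1073 → advance -1; mR−mL=-492/1073 → turn -1·90°
n=1: pose=(0,4,W); sL=30/97, sR=30/89; mL=-120/8633, mR=-30/97; mL+mR=-2790/8633 → advance -1; mR−mL=-2550/8633 → turn -1·90°
n=2: pose=(1,4,N); sL=60/101, sR=12/13; mL=-216/1313, mR=-60/101; mL+mR=-996/1313 → advance -1; mR−mL=-564/1313 → turn -1·90°
n=3: pose=(1,3,E); sL=15/13, sR=5/6; mL=25/156, mR=-15/13; mL+mR=-155/156 → advance -1; mR−mL=-205/156 → turn -1·90°
n=4: pose=(0,3,S); sL=12/29, sR=12/37; mL=48/1073, mR=-12/29; mL+mR=-396/1073 → advance -1; mR−mL=-492/1073 → turn -1·90°
n=5: pose=(0,4,W); sL=30/97, sR=30/89; mL=-120/8633, mR=-30/97; mL+mR=-2790/8633 → advance -1; mR−mL=-2550/8633 → turn -1·90°
n=6: pose=(1,4,N); sL=60/101, sR=12/13; mL=-216/1313, mR=-60/101; mL+mR=-996/1313 → advance -1; mR−mL=-564/1313 → turn -1·90°
n=7: pose=(1,3,E); sL=15/13, sR=5/6; mL=25/156, mR=-15/13; mL+mR=-155/156 → advance -1; mR−mL=-205/156 → turn -1·90°

0 12/29 12/37 48/1073 -12/29 0 3 S
1 30/97 30/89 -120/8633 -30/97 0 4 W
2 60/101 12/13 -216/1313 -60/101 1 4 N
3 15/13 5/6 25/156 -15/13 1 3 E
4 12/29 12/37 48/1073 -12/29 0 3 S
5 30/97 30/89 -120/8633 -30/97 0 4 W
6 60/101 12/13 -216/1313 -60/101 1 4 N
7 15/13 5/6 25/156 -15/13 1 3 E
final 0 3 S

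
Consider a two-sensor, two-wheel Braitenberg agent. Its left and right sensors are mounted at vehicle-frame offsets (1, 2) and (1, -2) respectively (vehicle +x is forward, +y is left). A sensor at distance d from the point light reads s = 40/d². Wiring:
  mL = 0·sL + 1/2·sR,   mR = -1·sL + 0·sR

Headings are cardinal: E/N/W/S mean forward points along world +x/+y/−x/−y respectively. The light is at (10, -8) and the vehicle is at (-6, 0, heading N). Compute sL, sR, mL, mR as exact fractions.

8/81 40/277 20/277 -8/81

left sensor world pos  = (-8, 1); dL² = 405
right sensor world pos = (-4, 1); dR² = 277
sL = 40/405 = 8/81
sR = 40/277 = 40/277
mL = 0·sL + 1/2·sR = 20/277
mR = -1·sL + 0·sR = -8/81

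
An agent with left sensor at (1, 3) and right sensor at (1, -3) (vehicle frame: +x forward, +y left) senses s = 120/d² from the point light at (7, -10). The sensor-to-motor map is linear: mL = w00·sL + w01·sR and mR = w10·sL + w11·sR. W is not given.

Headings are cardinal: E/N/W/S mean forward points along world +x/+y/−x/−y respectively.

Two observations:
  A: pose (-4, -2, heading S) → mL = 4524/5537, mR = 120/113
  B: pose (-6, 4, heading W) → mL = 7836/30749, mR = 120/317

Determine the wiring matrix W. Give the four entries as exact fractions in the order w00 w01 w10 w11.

1 -1/2 1 0

obs A: pose=(-4,-2,S) → sL=120/113, sR=24/49, mL=4524/5537, mR=120/113
obs B: pose=(-6,4,W) → sL=120/317, sR=24/97, mL=7836/30749, mR=120/317
sensor matrix S = [[120/113, 24/49], [120/317, 24/97]]; det S = 13167360/170257213
solve [mL_A; mL_B] = S·[w00; w01] and [mR_A; mR_B] = S·[w10; w11]:
  w00 = 1, w01 = -1/2, w10 = 1, w11 = 0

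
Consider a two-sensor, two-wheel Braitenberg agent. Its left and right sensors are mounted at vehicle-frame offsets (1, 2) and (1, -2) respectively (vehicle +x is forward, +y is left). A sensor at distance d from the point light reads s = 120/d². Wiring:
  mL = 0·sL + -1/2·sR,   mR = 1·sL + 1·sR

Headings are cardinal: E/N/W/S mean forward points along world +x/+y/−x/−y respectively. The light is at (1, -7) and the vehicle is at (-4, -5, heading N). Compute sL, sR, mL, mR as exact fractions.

left sensor world pos  = (-6, -4); dL² = 58
right sensor world pos = (-2, -4); dR² = 18
sL = 120/58 = 60/29
sR = 120/18 = 20/3
mL = 0·sL + -1/2·sR = -10/3
mR = 1·sL + 1·sR = 760/87

60/29 20/3 -10/3 760/87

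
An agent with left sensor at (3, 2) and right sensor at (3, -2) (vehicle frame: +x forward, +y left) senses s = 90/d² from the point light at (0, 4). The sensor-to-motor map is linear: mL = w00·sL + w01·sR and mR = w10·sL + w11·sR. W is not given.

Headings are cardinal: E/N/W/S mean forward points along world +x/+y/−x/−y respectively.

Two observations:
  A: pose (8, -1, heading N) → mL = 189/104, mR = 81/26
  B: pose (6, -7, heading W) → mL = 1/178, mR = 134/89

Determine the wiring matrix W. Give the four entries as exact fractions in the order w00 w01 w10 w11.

1 -1/2 1 1

obs A: pose=(8,-1,N) → sL=9/4, sR=45/52, mL=189/104, mR=81/26
obs B: pose=(6,-7,W) → sL=45/89, sR=1, mL=1/178, mR=134/89
sensor matrix S = [[9/4, 45/52], [45/89, 1]]; det S = 2097/1157
solve [mL_A; mL_B] = S·[w00; w01] and [mR_A; mR_B] = S·[w10; w11]:
  w00 = 1, w01 = -1/2, w10 = 1, w11 = 1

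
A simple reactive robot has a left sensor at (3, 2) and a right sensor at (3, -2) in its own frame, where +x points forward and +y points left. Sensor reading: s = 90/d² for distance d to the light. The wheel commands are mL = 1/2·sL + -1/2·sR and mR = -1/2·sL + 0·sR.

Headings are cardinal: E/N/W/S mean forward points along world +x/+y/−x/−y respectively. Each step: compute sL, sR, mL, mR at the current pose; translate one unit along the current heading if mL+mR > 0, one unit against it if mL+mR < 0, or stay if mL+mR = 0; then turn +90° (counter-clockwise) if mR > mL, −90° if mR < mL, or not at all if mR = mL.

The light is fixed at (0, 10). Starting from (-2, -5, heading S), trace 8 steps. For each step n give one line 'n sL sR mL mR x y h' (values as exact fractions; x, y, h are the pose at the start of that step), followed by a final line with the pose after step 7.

0 5/18 9/34 1/153 -5/36 -2 -5 S
1 90/281 90/169 -5040/47489 -45/281 -2 -4 W
2 9/13 45/61 -18/793 -9/26 -1 -4 N
3 90/173 90/293 5400/50689 -45/173 -1 -5 E
4 5/18 9/34 1/153 -5/36 -2 -5 S
5 90/281 90/169 -5040/47489 -45/281 -2 -4 W
6 9/13 45/61 -18/793 -9/26 -1 -4 N
7 90/173 90/293 5400/50689 -45/173 -1 -5 E
final -2 -5 S

n=0: pose=(-2,-5,S); sL=5/18, sR=9/34; mL=1/153, mR=-5/36; mL+mR=-9/68 → advance -1; mR−mL=-89/612 → turn -1·90°
n=1: pose=(-2,-4,W); sL=90/281, sR=90/169; mL=-5040/47489, mR=-45/281; mL+mR=-45/169 → advance -1; mR−mL=-2565/47489 → turn -1·90°
n=2: pose=(-1,-4,N); sL=9/13, sR=45/61; mL=-18/793, mR=-9/26; mL+mR=-45/122 → advance -1; mR−mL=-513/1586 → turn -1·90°
n=3: pose=(-1,-5,E); sL=90/173, sR=90/293; mL=5400/50689, mR=-45/173; mL+mR=-45/293 → advance -1; mR−mL=-18585/50689 → turn -1·90°
n=4: pose=(-2,-5,S); sL=5/18, sR=9/34; mL=1/153, mR=-5/36; mL+mR=-9/68 → advance -1; mR−mL=-89/612 → turn -1·90°
n=5: pose=(-2,-4,W); sL=90/281, sR=90/169; mL=-5040/47489, mR=-45/281; mL+mR=-45/169 → advance -1; mR−mL=-2565/47489 → turn -1·90°
n=6: pose=(-1,-4,N); sL=9/13, sR=45/61; mL=-18/793, mR=-9/26; mL+mR=-45/122 → advance -1; mR−mL=-513/1586 → turn -1·90°
n=7: pose=(-1,-5,E); sL=90/173, sR=90/293; mL=5400/50689, mR=-45/173; mL+mR=-45/293 → advance -1; mR−mL=-18585/50689 → turn -1·90°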